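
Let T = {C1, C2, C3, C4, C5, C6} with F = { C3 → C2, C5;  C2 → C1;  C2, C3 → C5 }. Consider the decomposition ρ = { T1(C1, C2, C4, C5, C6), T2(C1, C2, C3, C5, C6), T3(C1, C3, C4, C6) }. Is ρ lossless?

Chase test. Columns are C1, C2, C3, C4, C5, C6; row i has aⱼ where attribute j ∈ Ti, else bᵢⱼ.
Initial tableau (one row per fragment):
  row 1: a1 a2 b13 a4 a5 a6
  row 2: a1 a2 a3 b24 a5 a6
  row 3: a1 b32 a3 a4 b35 a6
Rows 2 and 3 agree on C3; apply C3→C2, C5 and equate their C2, C5 entries.
Row 3 is now all distinguished symbols — the join is lossless.

Yes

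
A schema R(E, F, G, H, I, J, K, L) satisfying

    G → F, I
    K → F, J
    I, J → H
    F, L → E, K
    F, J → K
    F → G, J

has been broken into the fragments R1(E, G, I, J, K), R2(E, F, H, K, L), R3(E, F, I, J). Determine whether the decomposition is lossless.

Chase test. Columns are E, F, G, H, I, J, K, L; row i has aⱼ where attribute j ∈ Ri, else bᵢⱼ.
Initial tableau (one row per fragment):
  row 1: a1 b12 a3 b14 a5 a6 a7 b18
  row 2: a1 a2 b23 a4 b25 b26 a7 a8
  row 3: a1 a2 b33 b34 a5 a6 b37 b38
Rows 1 and 2 agree on K; apply K→F, J and equate their F, J entries.
Rows 1 and 3 agree on I, J; apply I, J→H and equate their H entries.
Rows 1 and 3 agree on F, J; apply F, J→K and equate their K entries.
Rows 1 and 2 agree on F; apply F→G, J and equate their G, J entries.
Rows 1 and 3 agree on F; apply F→G, J and equate their G, J entries.
Rows 1 and 2 agree on G; apply G→F, I and equate their F, I entries.
Rows 1 and 2 agree on I, J; apply I, J→H and equate their H entries.
Row 2 is now all distinguished symbols — the join is lossless.

Yes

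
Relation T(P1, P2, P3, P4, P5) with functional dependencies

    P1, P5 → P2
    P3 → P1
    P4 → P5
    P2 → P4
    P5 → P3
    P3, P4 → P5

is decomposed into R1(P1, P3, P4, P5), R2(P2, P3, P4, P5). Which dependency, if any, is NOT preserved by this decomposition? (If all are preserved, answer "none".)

none

P1, P5 → P2: restricted closure across fragments reaches P2.
P3 → P1 lies within R1.
P4 → P5 lies within R1.
P2 → P4 lies within R2.
P5 → P3 lies within R1.
P3, P4 → P5 lies within R1.
Every dependency is enforceable on the fragments, so the decomposition is dependency-preserving.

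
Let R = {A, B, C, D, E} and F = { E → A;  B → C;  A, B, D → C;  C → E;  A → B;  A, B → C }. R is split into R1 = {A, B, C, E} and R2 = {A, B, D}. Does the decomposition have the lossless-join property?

Yes

Common attributes: R1 ∩ R2 = {A, B}.
Closure of {A, B}: B → C applies, adding C; C → E applies, adding E. So (A, B)⁺ = {A, B, C, E}.
This closure contains every attribute of R1, so R1 ∩ R2 → R1. The join is lossless.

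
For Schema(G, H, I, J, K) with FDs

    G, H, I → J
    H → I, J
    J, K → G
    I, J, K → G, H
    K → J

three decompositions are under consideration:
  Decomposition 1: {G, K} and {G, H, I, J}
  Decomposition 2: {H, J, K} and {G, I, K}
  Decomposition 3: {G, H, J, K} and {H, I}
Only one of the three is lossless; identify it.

Decomposition 3

Decomposition 1: common = {G}, closure = {G} → lossy.
Decomposition 2: common = {K}, closure = {G, J, K} → lossy.
Decomposition 3: common = {H}, closure = {H, I, J} → lossless.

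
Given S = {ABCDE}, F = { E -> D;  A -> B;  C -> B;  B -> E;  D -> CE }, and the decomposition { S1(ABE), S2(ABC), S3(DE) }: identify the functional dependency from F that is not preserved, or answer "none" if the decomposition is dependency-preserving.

E → D lies within S3.
A → B lies within S1.
C → B lies within S2.
B → E lies within S1.
D → CE: restricted closure across fragments reaches CE.
Every dependency is enforceable on the fragments, so the decomposition is dependency-preserving.

none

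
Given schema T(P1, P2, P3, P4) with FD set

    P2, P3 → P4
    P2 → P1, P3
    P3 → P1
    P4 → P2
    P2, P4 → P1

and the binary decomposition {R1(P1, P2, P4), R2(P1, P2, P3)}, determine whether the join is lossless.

Yes

Common attributes: R1 ∩ R2 = {P1, P2}.
Closure of {P1, P2}: P2 → P1, P3 applies, adding P3; P2, P3 → P4 applies, adding P4. So (P1, P2)⁺ = {P1, P2, P3, P4}.
This closure contains every attribute of R1, so R1 ∩ R2 → R1. The join is lossless.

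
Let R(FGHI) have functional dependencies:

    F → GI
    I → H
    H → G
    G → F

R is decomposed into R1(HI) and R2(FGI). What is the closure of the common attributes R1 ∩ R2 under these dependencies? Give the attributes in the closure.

R1 ∩ R2 = {I}.
I → H applies, adding H
H → G applies, adding G
G → F applies, adding F
Closure: {FGHI}.

FGHI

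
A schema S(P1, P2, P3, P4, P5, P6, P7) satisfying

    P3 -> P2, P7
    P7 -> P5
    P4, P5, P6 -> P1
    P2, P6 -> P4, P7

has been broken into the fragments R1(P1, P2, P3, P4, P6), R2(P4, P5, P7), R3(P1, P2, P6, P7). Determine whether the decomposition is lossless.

Yes

Chase test. Columns are P1, P2, P3, P4, P5, P6, P7; row i has aⱼ where attribute j ∈ Ri, else bᵢⱼ.
Initial tableau (one row per fragment):
  row 1: a1 a2 a3 a4 b15 a6 b17
  row 2: b21 b22 b23 a4 a5 b26 a7
  row 3: a1 a2 b33 b34 b35 a6 a7
Rows 2 and 3 agree on P7; apply P7→P5 and equate their P5 entries.
Rows 1 and 3 agree on P2, P6; apply P2, P6→P4, P7 and equate their P4, P7 entries.
Rows 1 and 2 agree on P7; apply P7→P5 and equate their P5 entries.
Row 1 is now all distinguished symbols — the join is lossless.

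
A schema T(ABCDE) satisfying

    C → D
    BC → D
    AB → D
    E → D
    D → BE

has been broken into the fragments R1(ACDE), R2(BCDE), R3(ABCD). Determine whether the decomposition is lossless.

Chase test. Columns are ABCDE; row i has aⱼ where attribute j ∈ Ri, else bᵢⱼ.
Initial tableau (one row per fragment):
  row 1: a1 b12 a3 a4 a5
  row 2: b21 a2 a3 a4 a5
  row 3: a1 a2 a3 a4 b35
Rows 1 and 2 agree on D; apply D→BE and equate their BE entries.
Rows 1 and 3 agree on D; apply D→BE and equate their BE entries.
Row 1 is now all distinguished symbols — the join is lossless.

Yes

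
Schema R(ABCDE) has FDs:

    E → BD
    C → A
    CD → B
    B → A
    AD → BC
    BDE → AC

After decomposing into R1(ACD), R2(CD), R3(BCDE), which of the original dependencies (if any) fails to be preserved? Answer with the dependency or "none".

Check B → A: no single fragment contains all of {AB}, and the restricted closure of {B} across the fragments never reaches {A}.
E → BD is preserved.
C → A is preserved.
CD → B is preserved.
AD → BC is preserved.
BDE → AC is preserved.

B → A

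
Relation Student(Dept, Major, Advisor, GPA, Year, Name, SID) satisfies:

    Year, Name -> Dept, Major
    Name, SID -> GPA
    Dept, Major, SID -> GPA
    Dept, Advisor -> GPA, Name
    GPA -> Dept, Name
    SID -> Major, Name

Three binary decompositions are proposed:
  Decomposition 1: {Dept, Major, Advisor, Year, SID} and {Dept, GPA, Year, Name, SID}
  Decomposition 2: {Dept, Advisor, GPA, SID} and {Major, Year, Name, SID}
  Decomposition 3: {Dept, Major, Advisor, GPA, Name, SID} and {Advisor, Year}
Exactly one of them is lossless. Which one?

Decomposition 1

Decomposition 1: common = {Dept, Year, SID}, closure = {Dept, Major, GPA, Year, Name, SID} → lossless.
Decomposition 2: common = {SID}, closure = {Dept, Major, GPA, Name, SID} → lossy.
Decomposition 3: common = {Advisor}, closure = {Advisor} → lossy.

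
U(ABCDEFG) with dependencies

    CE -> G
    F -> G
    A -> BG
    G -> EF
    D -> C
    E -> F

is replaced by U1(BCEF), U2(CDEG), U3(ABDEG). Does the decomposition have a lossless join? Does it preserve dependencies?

lossless and dependency-preserving

Lossless test (chase): Rows 1 and 2 agree on CE; apply CE→G and equate their G entries. Rows 1 and 2 agree on G; apply G→EF and equate their EF entries. Rows 1 and 3 agree on G; apply G→EF and equate their EF entries. Rows 2 and 3 agree on D; apply D→C and equate their C entries. Row 3 is now all distinguished symbols — the join is lossless.
Dependency preservation: F → G; G → EF are not contained in any single fragment, but the restricted closure of each left-hand side across the fragments still reaches the right-hand side; the remaining FDs each lie inside some fragment. All dependencies are preserved.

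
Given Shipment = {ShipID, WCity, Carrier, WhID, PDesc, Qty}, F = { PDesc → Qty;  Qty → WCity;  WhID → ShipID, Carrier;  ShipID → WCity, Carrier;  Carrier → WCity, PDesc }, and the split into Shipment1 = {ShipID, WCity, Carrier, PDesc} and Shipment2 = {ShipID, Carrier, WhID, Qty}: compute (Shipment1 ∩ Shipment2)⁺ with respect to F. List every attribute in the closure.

Shipment1 ∩ Shipment2 = {ShipID, Carrier}.
ShipID → WCity, Carrier applies, adding WCity
Carrier → WCity, PDesc applies, adding PDesc
PDesc → Qty applies, adding Qty
Closure: {ShipID, WCity, Carrier, PDesc, Qty}.

ShipID, WCity, Carrier, PDesc, Qty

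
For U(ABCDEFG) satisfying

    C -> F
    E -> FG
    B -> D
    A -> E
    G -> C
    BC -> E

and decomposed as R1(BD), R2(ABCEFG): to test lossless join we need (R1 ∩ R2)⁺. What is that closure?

R1 ∩ R2 = {B}.
B → D applies, adding D
Closure: {BD}.

BD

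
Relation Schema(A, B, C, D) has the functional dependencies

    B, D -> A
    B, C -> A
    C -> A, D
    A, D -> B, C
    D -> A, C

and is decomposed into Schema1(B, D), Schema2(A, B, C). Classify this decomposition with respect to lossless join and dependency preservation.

lossy and not dependency-preserving

Lossless test: (B)⁺ = {B}, which is a superkey of neither fragment — lossy.
Dependency preservation: the restricted closure of {B, D} across the fragments never reaches {A}, so B, D → A cannot be enforced without a join — not preserved.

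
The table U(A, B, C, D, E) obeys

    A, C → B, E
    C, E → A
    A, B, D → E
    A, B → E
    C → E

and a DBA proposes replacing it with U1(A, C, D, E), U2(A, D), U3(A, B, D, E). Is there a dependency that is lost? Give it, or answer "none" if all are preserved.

A, C → B, E

Check A, C → B, E: no single fragment contains all of {A, B, C, E}, and the restricted closure of {A, C} across the fragments never reaches {B, E}.
C, E → A is preserved.
A, B, D → E is preserved.
A, B → E is preserved.
C → E is preserved.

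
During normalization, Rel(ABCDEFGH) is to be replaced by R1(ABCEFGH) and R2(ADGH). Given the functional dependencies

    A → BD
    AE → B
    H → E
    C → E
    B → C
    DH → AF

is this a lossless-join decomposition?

Common attributes: R1 ∩ R2 = {AGH}.
Closure of {AGH}: A → BD applies, adding BD; H → E applies, adding E; B → C applies, adding C; DH → AF applies, adding F. So (AGH)⁺ = {ABCDEFGH}.
This closure contains every attribute of R1, so R1 ∩ R2 → R1. The join is lossless.

Yes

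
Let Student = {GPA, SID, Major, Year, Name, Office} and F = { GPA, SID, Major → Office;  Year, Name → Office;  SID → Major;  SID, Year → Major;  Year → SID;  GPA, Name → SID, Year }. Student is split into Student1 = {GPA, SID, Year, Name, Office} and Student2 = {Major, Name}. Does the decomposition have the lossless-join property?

No

Common attributes: Student1 ∩ Student2 = {Name}.
No dependency enlarges {Name}, so (Name)⁺ = {Name}.
The closure contains neither all of Student1 = {GPA, SID, Year, Name, Office} nor all of Student2 = {Major, Name}, so the common attributes are not a superkey of either fragment. The join is lossy.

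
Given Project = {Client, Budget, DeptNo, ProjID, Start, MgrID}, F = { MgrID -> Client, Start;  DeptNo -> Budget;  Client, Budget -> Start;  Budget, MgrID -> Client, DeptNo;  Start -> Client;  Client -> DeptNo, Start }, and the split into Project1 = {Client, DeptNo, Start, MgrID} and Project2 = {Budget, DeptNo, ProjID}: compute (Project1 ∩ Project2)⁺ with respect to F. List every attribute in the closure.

Budget, DeptNo

Project1 ∩ Project2 = {DeptNo}.
DeptNo → Budget applies, adding Budget
Closure: {Budget, DeptNo}.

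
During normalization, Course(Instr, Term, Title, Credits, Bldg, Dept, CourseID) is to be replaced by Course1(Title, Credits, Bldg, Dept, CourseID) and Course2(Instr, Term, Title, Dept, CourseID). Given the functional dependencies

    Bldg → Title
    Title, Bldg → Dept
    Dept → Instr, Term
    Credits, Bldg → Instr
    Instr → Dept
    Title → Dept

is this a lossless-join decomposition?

Common attributes: Course1 ∩ Course2 = {Title, Dept, CourseID}.
Closure of {Title, Dept, CourseID}: Dept → Instr, Term applies, adding Instr, Term. So (Title, Dept, CourseID)⁺ = {Instr, Term, Title, Dept, CourseID}.
This closure contains every attribute of Course2, so Course1 ∩ Course2 → Course2. The join is lossless.

Yes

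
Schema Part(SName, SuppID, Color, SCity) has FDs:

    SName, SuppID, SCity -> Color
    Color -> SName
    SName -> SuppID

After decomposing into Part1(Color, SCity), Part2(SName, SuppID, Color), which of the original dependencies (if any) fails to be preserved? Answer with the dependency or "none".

SName, SuppID, SCity -> Color

Check SName, SuppID, SCity → Color: no single fragment contains all of {SName, SuppID, Color, SCity}, and the restricted closure of {SName, SuppID, SCity} across the fragments never reaches {Color}.
Color → SName is preserved.
SName → SuppID is preserved.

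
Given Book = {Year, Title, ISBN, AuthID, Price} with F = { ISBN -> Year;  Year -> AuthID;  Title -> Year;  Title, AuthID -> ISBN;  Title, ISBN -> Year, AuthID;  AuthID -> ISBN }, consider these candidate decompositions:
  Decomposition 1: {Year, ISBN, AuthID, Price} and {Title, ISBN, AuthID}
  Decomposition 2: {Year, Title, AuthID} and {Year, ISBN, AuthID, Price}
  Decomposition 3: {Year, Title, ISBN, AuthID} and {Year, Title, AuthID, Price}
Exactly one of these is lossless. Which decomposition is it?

Decomposition 1: common = {ISBN, AuthID}, closure = {Year, ISBN, AuthID} → lossy.
Decomposition 2: common = {Year, AuthID}, closure = {Year, ISBN, AuthID} → lossy.
Decomposition 3: common = {Year, Title, AuthID}, closure = {Year, Title, ISBN, AuthID} → lossless.

Decomposition 3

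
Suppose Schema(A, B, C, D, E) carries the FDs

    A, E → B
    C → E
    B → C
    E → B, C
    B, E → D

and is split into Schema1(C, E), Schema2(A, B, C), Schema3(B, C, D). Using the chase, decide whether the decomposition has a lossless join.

Yes

Chase test. Columns are A, B, C, D, E; row i has aⱼ where attribute j ∈ Schemai, else bᵢⱼ.
Initial tableau (one row per fragment):
  row 1: b11 b12 a3 b14 a5
  row 2: a1 a2 a3 b24 b25
  row 3: b31 a2 a3 a4 b35
Rows 1 and 2 agree on C; apply C→E and equate their E entries.
Rows 1 and 3 agree on C; apply C→E and equate their E entries.
Rows 1 and 2 agree on E; apply E→B, C and equate their B, C entries.
Rows 1 and 2 agree on B, E; apply B, E→D and equate their D entries.
Rows 1 and 3 agree on B, E; apply B, E→D and equate their D entries.
Row 2 is now all distinguished symbols — the join is lossless.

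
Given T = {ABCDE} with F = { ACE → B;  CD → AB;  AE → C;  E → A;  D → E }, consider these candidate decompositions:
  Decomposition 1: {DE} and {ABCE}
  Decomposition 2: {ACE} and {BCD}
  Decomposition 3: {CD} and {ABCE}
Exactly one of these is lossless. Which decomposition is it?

Decomposition 1: common = {E}, closure = {ABCE} → lossless.
Decomposition 2: common = {C}, closure = {C} → lossy.
Decomposition 3: common = {C}, closure = {C} → lossy.

Decomposition 1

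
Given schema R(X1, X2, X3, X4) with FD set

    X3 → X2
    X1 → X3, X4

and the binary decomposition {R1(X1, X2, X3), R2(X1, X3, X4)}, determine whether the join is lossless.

Common attributes: R1 ∩ R2 = {X1, X3}.
Closure of {X1, X3}: X3 → X2 applies, adding X2; X1 → X3, X4 applies, adding X4. So (X1, X3)⁺ = {X1, X2, X3, X4}.
This closure contains every attribute of R1, so R1 ∩ R2 → R1. The join is lossless.

Yes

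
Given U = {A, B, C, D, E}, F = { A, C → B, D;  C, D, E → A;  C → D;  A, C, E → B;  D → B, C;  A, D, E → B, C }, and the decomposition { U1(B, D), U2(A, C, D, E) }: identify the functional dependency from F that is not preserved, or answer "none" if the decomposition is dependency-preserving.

A, C → B, D: restricted closure across fragments reaches B, D.
C, D, E → A lies within U2.
C → D lies within U2.
A, C, E → B: restricted closure across fragments reaches B.
D → B, C: restricted closure across fragments reaches B, C.
A, D, E → B, C: restricted closure across fragments reaches B, C.
Every dependency is enforceable on the fragments, so the decomposition is dependency-preserving.

none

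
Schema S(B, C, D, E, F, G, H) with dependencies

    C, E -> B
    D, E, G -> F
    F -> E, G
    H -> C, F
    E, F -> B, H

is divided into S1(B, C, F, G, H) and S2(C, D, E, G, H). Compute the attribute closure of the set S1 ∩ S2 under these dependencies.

B, C, E, F, G, H

S1 ∩ S2 = {C, G, H}.
H → C, F applies, adding F
F → E, G applies, adding E
E, F → B, H applies, adding B
Closure: {B, C, E, F, G, H}.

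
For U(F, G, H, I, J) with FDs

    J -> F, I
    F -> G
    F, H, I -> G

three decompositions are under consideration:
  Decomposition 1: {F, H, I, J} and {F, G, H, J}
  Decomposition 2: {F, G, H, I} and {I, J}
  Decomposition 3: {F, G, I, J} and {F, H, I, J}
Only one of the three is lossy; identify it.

Decomposition 1: common = {F, H, J}, closure = {F, G, H, I, J} → lossless.
Decomposition 2: common = {I}, closure = {I} → lossy.
Decomposition 3: common = {F, I, J}, closure = {F, G, I, J} → lossless.

Decomposition 2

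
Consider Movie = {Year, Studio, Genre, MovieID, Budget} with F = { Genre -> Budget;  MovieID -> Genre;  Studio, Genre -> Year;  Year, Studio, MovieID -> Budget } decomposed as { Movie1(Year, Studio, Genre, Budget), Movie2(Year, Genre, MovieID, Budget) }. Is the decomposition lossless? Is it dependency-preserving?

Lossless test: (Year, Genre, Budget)⁺ = {Year, Genre, Budget}, which is a superkey of neither fragment — lossy.
Dependency preservation: Year, Studio, MovieID → Budget is not contained in any single fragment, but the restricted closure of its left-hand side across the fragments still reaches the right-hand side; the remaining FDs each lie inside some fragment. All dependencies are preserved.

lossy but dependency-preserving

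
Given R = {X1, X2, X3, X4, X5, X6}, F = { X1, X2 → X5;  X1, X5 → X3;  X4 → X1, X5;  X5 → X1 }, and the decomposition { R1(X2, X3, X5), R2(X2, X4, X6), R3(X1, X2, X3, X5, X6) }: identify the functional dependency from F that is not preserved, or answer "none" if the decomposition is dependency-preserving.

X4 → X1, X5

Check X4 → X1, X5: no single fragment contains all of {X1, X4, X5}, and the restricted closure of {X4} across the fragments never reaches {X1, X5}.
X1, X2 → X5 is preserved.
X1, X5 → X3 is preserved.
X5 → X1 is preserved.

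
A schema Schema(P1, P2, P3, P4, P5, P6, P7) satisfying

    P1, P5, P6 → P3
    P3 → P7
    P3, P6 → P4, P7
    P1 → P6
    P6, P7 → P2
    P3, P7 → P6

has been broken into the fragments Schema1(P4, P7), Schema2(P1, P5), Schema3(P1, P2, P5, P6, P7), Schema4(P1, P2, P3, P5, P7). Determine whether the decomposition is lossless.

No

Chase test. Columns are P1, P2, P3, P4, P5, P6, P7; row i has aⱼ where attribute j ∈ Schemai, else bᵢⱼ.
Initial tableau (one row per fragment):
  row 1: b11 b12 b13 a4 b15 b16 a7
  row 2: a1 b22 b23 b24 a5 b26 b27
  row 3: a1 a2 b33 b34 a5 a6 a7
  row 4: a1 a2 a3 b44 a5 b46 a7
Rows 2 and 3 agree on P1; apply P1→P6 and equate their P6 entries.
Rows 2 and 4 agree on P1; apply P1→P6 and equate their P6 entries.
Rows 2 and 3 agree on P1, P5, P6; apply P1, P5, P6→P3 and equate their P3 entries.
Rows 2 and 4 agree on P1, P5, P6; apply P1, P5, P6→P3 and equate their P3 entries.
Rows 2 and 3 agree on P3; apply P3→P7 and equate their P7 entries.
Rows 2 and 3 agree on P3, P6; apply P3, P6→P4, P7 and equate their P4, P7 entries.
Rows 2 and 4 agree on P3, P6; apply P3, P6→P4, P7 and equate their P4, P7 entries.
Rows 2 and 3 agree on P6, P7; apply P6, P7→P2 and equate their P2 entries.
No row becomes fully distinguished — the join is lossy.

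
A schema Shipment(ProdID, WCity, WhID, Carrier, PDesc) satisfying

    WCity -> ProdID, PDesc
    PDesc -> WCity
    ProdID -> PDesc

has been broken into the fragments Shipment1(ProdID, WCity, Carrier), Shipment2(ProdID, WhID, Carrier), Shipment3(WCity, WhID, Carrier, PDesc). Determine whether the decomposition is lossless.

Chase test. Columns are ProdID, WCity, WhID, Carrier, PDesc; row i has aⱼ where attribute j ∈ Shipmenti, else bᵢⱼ.
Initial tableau (one row per fragment):
  row 1: a1 a2 b13 a4 b15
  row 2: a1 b22 a3 a4 b25
  row 3: b31 a2 a3 a4 a5
Rows 1 and 3 agree on WCity; apply WCity→ProdID, PDesc and equate their ProdID, PDesc entries.
Rows 1 and 2 agree on ProdID; apply ProdID→PDesc and equate their PDesc entries.
Rows 1 and 2 agree on PDesc; apply PDesc→WCity and equate their WCity entries.
Row 2 is now all distinguished symbols — the join is lossless.

Yes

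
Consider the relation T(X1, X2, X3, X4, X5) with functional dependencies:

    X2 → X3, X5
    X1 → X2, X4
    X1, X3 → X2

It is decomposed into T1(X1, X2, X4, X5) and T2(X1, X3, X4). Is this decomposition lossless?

Yes

Common attributes: T1 ∩ T2 = {X1, X4}.
Closure of {X1, X4}: X1 → X2, X4 applies, adding X2; X2 → X3, X5 applies, adding X3, X5. So (X1, X4)⁺ = {X1, X2, X3, X4, X5}.
This closure contains every attribute of T1, so T1 ∩ T2 → T1. The join is lossless.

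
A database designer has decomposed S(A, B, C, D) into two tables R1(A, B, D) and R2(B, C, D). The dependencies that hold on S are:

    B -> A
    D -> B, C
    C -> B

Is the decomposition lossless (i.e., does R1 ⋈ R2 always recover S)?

Yes

Common attributes: R1 ∩ R2 = {B, D}.
Closure of {B, D}: B → A applies, adding A; D → B, C applies, adding C. So (B, D)⁺ = {A, B, C, D}.
This closure contains every attribute of R1, so R1 ∩ R2 → R1. The join is lossless.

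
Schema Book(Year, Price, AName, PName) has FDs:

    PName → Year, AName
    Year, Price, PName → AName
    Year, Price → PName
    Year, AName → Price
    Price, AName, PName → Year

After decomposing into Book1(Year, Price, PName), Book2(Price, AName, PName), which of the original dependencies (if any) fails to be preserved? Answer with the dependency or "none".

Year, AName → Price

Check Year, AName → Price: no single fragment contains all of {Year, Price, AName}, and the restricted closure of {Year, AName} across the fragments never reaches {Price}.
PName → Year, AName is preserved.
Year, Price, PName → AName is preserved.
Year, Price → PName is preserved.
Price, AName, PName → Year is preserved.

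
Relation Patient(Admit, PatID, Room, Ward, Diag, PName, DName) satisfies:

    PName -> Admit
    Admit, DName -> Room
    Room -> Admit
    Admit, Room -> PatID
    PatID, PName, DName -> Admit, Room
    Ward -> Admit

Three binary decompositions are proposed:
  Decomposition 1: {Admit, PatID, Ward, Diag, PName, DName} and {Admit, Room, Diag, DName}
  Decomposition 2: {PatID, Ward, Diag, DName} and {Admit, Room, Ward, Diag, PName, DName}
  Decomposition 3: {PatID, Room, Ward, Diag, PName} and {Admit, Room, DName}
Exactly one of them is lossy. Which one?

Decomposition 3

Decomposition 1: common = {Admit, Diag, DName}, closure = {Admit, PatID, Room, Diag, DName} → lossless.
Decomposition 2: common = {Ward, Diag, DName}, closure = {Admit, PatID, Room, Ward, Diag, DName} → lossless.
Decomposition 3: common = {Room}, closure = {Admit, PatID, Room} → lossy.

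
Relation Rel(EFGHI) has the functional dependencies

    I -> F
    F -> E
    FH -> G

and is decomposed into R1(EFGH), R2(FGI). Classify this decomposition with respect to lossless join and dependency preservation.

lossy but dependency-preserving

Lossless test: (FG)⁺ = {EFG}, which is a superkey of neither fragment — lossy.
Dependency preservation: every FD's attributes lie within a single fragment, so each can be enforced locally — preserved.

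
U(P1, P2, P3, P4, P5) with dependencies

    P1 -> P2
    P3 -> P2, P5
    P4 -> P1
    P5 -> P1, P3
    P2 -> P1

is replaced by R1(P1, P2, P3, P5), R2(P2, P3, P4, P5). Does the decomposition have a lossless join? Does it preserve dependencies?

Lossless test: (P2, P3, P5)⁺ = {P1, P2, P3, P5}, which contains all of one fragment — lossless.
Dependency preservation: P4 → P1 is not contained in any single fragment, but the restricted closure of its left-hand side across the fragments still reaches the right-hand side; the remaining FDs each lie inside some fragment. All dependencies are preserved.

lossless and dependency-preserving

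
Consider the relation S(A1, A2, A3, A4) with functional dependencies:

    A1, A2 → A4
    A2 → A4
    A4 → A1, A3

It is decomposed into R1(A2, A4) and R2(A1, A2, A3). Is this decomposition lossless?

Yes

Common attributes: R1 ∩ R2 = {A2}.
Closure of {A2}: A2 → A4 applies, adding A4; A4 → A1, A3 applies, adding A1, A3. So (A2)⁺ = {A1, A2, A3, A4}.
This closure contains every attribute of R1, so R1 ∩ R2 → R1. The join is lossless.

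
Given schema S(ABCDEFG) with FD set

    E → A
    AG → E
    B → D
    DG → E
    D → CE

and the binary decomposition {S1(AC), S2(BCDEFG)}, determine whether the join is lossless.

Common attributes: S1 ∩ S2 = {C}.
No dependency enlarges {C}, so (C)⁺ = {C}.
The closure contains neither all of S1 = {AC} nor all of S2 = {BCDEFG}, so the common attributes are not a superkey of either fragment. The join is lossy.

No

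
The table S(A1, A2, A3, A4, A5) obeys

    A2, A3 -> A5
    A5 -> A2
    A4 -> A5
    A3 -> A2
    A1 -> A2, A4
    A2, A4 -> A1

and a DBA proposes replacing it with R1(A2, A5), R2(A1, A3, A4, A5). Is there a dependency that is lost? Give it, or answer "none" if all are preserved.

none

A2, A3 → A5: restricted closure across fragments reaches A5.
A5 → A2 lies within R1.
A4 → A5 lies within R2.
A3 → A2: restricted closure across fragments reaches A2.
A1 → A2, A4: restricted closure across fragments reaches A2, A4.
A2, A4 → A1: restricted closure across fragments reaches A1.
Every dependency is enforceable on the fragments, so the decomposition is dependency-preserving.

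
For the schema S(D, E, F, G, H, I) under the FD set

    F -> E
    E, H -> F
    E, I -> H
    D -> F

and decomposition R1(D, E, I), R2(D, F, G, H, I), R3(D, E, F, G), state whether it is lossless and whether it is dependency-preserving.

lossless but not dependency-preserving

Lossless test (chase): Rows 2 and 3 agree on F; apply F→E and equate their E entries. Rows 1 and 2 agree on E, I; apply E, I→H and equate their H entries. Rows 1 and 2 agree on D; apply D→F and equate their F entries. Row 2 is now all distinguished symbols — the join is lossless.
Dependency preservation: the restricted closure of {E, H} across the fragments never reaches {F}, so E, H → F cannot be enforced without a join — not preserved.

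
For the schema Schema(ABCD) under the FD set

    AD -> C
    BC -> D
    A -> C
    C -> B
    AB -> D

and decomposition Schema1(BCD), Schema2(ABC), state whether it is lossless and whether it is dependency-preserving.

lossless and dependency-preserving

Lossless test: (BC)⁺ = {BCD}, which contains all of one fragment — lossless.
Dependency preservation: AD → C; AB → D are not contained in any single fragment, but the restricted closure of each left-hand side across the fragments still reaches the right-hand side; the remaining FDs each lie inside some fragment. All dependencies are preserved.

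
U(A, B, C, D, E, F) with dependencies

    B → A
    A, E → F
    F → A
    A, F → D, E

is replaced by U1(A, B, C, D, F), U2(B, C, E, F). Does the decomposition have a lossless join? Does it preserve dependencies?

Lossless test: (B, C, F)⁺ = {A, B, C, D, E, F}, which contains all of one fragment — lossless.
Dependency preservation: the restricted closure of {A, E} across the fragments never reaches {F}, so A, E → F cannot be enforced without a join — not preserved.

lossless but not dependency-preserving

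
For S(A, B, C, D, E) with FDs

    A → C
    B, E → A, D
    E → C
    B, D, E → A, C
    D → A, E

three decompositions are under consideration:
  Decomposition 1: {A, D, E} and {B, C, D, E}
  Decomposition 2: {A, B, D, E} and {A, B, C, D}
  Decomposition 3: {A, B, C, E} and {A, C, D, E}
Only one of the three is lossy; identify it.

Decomposition 3

Decomposition 1: common = {D, E}, closure = {A, C, D, E} → lossless.
Decomposition 2: common = {A, B, D}, closure = {A, B, C, D, E} → lossless.
Decomposition 3: common = {A, C, E}, closure = {A, C, E} → lossy.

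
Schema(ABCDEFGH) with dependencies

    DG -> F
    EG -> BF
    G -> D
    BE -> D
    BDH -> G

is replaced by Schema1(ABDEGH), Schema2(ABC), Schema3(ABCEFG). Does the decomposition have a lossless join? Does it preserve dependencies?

Lossless test (chase): Rows 1 and 3 agree on EG; apply EG→BF and equate their BF entries. Rows 1 and 3 agree on G; apply G→D and equate their D entries. No row becomes fully distinguished — the join is lossy.
Dependency preservation: DG → F is not contained in any single fragment, but the restricted closure of its left-hand side across the fragments still reaches the right-hand side; the remaining FDs each lie inside some fragment. All dependencies are preserved.

lossy but dependency-preserving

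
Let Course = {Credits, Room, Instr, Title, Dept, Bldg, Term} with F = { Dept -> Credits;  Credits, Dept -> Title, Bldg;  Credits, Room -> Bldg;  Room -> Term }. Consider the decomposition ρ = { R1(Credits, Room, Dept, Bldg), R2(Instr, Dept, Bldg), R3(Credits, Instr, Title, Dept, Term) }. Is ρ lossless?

No

Chase test. Columns are Credits, Room, Instr, Title, Dept, Bldg, Term; row i has aⱼ where attribute j ∈ Ri, else bᵢⱼ.
Initial tableau (one row per fragment):
  row 1: a1 a2 b13 b14 a5 a6 b17
  row 2: b21 b22 a3 b24 a5 a6 b27
  row 3: a1 b32 a3 a4 a5 b36 a7
Rows 1 and 2 agree on Dept; apply Dept→Credits and equate their Credits entries.
Rows 1 and 2 agree on Credits, Dept; apply Credits, Dept→Title, Bldg and equate their Title, Bldg entries.
Rows 1 and 3 agree on Credits, Dept; apply Credits, Dept→Title, Bldg and equate their Title, Bldg entries.
No row becomes fully distinguished — the join is lossy.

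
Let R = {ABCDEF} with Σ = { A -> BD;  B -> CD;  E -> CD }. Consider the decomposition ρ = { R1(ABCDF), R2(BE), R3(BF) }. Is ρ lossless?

Chase test. Columns are ABCDEF; row i has aⱼ where attribute j ∈ Ri, else bᵢⱼ.
Initial tableau (one row per fragment):
  row 1: a1 a2 a3 a4 b15 a6
  row 2: b21 a2 b23 b24 a5 b26
  row 3: b31 a2 b33 b34 b35 a6
Rows 1 and 2 agree on B; apply B→CD and equate their CD entries.
Rows 1 and 3 agree on B; apply B→CD and equate their CD entries.
No row becomes fully distinguished — the join is lossy.

No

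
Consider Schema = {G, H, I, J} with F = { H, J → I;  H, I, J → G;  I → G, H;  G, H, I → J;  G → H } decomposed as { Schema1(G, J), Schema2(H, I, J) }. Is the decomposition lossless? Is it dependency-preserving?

lossy and not dependency-preserving

Lossless test: (J)⁺ = {J}, which is a superkey of neither fragment — lossy.
Dependency preservation: the restricted closure of {H, I, J} across the fragments never reaches {G}, so H, I, J → G cannot be enforced without a join — not preserved.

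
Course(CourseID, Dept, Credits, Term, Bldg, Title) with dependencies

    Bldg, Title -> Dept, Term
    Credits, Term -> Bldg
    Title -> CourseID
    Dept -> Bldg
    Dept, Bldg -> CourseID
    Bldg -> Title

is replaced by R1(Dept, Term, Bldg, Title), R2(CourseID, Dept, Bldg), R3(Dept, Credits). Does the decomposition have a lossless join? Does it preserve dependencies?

lossless but not dependency-preserving

Lossless test (chase): Rows 1 and 3 agree on Dept; apply Dept→Bldg and equate their Bldg entries. Rows 1 and 2 agree on Dept, Bldg; apply Dept, Bldg→CourseID and equate their CourseID entries. Rows 1 and 3 agree on Dept, Bldg; apply Dept, Bldg→CourseID and equate their CourseID entries. Rows 1 and 2 agree on Bldg; apply Bldg→Title and equate their Title entries. Rows 1 and 3 agree on Bldg; apply Bldg→Title and equate their Title entries. Rows 1 and 2 agree on Bldg, Title; apply Bldg, Title→Dept, Term and equate their Dept, Term entries. Rows 1 and 3 agree on Bldg, Title; apply Bldg, Title→Dept, Term and equate their Dept, Term entries. Row 3 is now all distinguished symbols — the join is lossless.
Dependency preservation: the restricted closure of {Credits, Term} across the fragments never reaches {Bldg}, so Credits, Term → Bldg cannot be enforced without a join — not preserved.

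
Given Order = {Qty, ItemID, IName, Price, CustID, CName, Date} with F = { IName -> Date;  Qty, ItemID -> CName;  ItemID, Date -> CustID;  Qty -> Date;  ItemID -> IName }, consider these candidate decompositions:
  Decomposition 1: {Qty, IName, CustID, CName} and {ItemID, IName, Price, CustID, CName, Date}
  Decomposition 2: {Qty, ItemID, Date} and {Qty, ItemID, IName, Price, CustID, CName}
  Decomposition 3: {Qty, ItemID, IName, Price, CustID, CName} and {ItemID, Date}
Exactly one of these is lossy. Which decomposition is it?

Decomposition 1: common = {IName, CustID, CName}, closure = {IName, CustID, CName, Date} → lossy.
Decomposition 2: common = {Qty, ItemID}, closure = {Qty, ItemID, IName, CustID, CName, Date} → lossless.
Decomposition 3: common = {ItemID}, closure = {ItemID, IName, CustID, Date} → lossless.

Decomposition 1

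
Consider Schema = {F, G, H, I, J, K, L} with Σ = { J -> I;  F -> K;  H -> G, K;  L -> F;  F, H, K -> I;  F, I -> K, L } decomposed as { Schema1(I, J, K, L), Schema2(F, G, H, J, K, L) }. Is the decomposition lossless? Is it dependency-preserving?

Lossless test: (J, K, L)⁺ = {F, I, J, K, L}, which contains all of one fragment — lossless.
Dependency preservation: the restricted closure of {F, H, K} across the fragments never reaches {I}, so F, H, K → I cannot be enforced without a join — not preserved.

lossless but not dependency-preserving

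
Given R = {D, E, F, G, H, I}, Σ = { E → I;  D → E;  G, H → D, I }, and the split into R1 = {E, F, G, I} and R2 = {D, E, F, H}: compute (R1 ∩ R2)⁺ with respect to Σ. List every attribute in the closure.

E, F, I

R1 ∩ R2 = {E, F}.
E → I applies, adding I
Closure: {E, F, I}.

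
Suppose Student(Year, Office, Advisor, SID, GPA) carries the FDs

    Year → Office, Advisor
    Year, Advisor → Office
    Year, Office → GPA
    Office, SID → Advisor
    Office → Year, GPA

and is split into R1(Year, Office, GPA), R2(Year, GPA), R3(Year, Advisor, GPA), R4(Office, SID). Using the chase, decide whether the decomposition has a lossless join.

Yes

Chase test. Columns are Year, Office, Advisor, SID, GPA; row i has aⱼ where attribute j ∈ Ri, else bᵢⱼ.
Initial tableau (one row per fragment):
  row 1: a1 a2 b13 b14 a5
  row 2: a1 b22 b23 b24 a5
  row 3: a1 b32 a3 b34 a5
  row 4: b41 a2 b43 a4 b45
Rows 1 and 2 agree on Year; apply Year→Office, Advisor and equate their Office, Advisor entries.
Rows 1 and 3 agree on Year; apply Year→Office, Advisor and equate their Office, Advisor entries.
Rows 1 and 4 agree on Office; apply Office→Year, GPA and equate their Year, GPA entries.
Rows 1 and 4 agree on Year; apply Year→Office, Advisor and equate their Office, Advisor entries.
Row 4 is now all distinguished symbols — the join is lossless.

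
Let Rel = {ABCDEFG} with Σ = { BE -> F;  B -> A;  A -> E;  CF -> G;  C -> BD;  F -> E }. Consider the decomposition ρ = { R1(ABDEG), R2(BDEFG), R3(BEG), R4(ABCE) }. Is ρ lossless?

Chase test. Columns are ABCDEFG; row i has aⱼ where attribute j ∈ Ri, else bᵢⱼ.
Initial tableau (one row per fragment):
  row 1: a1 a2 b13 a4 a5 b16 a7
  row 2: b21 a2 b23 a4 a5 a6 a7
  row 3: b31 a2 b33 b34 a5 b36 a7
  row 4: a1 a2 a3 b44 a5 b46 b47
Rows 1 and 2 agree on BE; apply BE→F and equate their F entries.
Rows 1 and 3 agree on BE; apply BE→F and equate their F entries.
Rows 1 and 4 agree on BE; apply BE→F and equate their F entries.
Rows 1 and 2 agree on B; apply B→A and equate their A entries.
Rows 1 and 3 agree on B; apply B→A and equate their A entries.
No row becomes fully distinguished — the join is lossy.

No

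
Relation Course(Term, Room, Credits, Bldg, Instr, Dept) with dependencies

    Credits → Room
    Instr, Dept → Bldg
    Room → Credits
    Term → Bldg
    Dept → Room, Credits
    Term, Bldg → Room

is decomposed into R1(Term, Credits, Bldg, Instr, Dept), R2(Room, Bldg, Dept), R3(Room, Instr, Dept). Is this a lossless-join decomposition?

Yes

Chase test. Columns are Term, Room, Credits, Bldg, Instr, Dept; row i has aⱼ where attribute j ∈ Ri, else bᵢⱼ.
Initial tableau (one row per fragment):
  row 1: a1 b12 a3 a4 a5 a6
  row 2: b21 a2 b23 a4 b25 a6
  row 3: b31 a2 b33 b34 a5 a6
Rows 1 and 3 agree on Instr, Dept; apply Instr, Dept→Bldg and equate their Bldg entries.
Rows 2 and 3 agree on Room; apply Room→Credits and equate their Credits entries.
Rows 1 and 2 agree on Dept; apply Dept→Room, Credits and equate their Room, Credits entries.
Row 1 is now all distinguished symbols — the join is lossless.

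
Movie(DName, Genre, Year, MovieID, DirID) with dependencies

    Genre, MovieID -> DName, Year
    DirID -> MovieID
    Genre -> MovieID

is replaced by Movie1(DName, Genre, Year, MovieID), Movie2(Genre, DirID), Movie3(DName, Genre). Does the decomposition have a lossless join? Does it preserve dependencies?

Lossless test (chase): Rows 1 and 2 agree on Genre; apply Genre→MovieID and equate their MovieID entries. Rows 1 and 3 agree on Genre; apply Genre→MovieID and equate their MovieID entries. Rows 1 and 2 agree on Genre, MovieID; apply Genre, MovieID→DName, Year and equate their DName, Year entries. Rows 1 and 3 agree on Genre, MovieID; apply Genre, MovieID→DName, Year and equate their DName, Year entries. Row 2 is now all distinguished symbols — the join is lossless.
Dependency preservation: the restricted closure of {DirID} across the fragments never reaches {MovieID}, so DirID → MovieID cannot be enforced without a join — not preserved.

lossless but not dependency-preserving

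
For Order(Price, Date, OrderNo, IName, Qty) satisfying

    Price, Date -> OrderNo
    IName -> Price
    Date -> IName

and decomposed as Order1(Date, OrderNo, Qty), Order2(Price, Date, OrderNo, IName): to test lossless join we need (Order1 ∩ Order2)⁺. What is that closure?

Order1 ∩ Order2 = {Date, OrderNo}.
Date → IName applies, adding IName
IName → Price applies, adding Price
Closure: {Price, Date, OrderNo, IName}.

Price, Date, OrderNo, IName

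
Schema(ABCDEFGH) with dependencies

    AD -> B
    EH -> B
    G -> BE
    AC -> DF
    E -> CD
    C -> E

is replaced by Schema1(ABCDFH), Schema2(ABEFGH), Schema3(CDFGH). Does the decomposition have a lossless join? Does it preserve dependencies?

lossless but not dependency-preserving

Lossless test (chase): Rows 2 and 3 agree on G; apply G→BE and equate their BE entries. Rows 2 and 3 agree on E; apply E→CD and equate their CD entries. Rows 1 and 2 agree on C; apply C→E and equate their E entries. Row 2 is now all distinguished symbols — the join is lossless.
Dependency preservation: the restricted closure of {E} across the fragments never reaches {CD}, so E → CD cannot be enforced without a join — not preserved.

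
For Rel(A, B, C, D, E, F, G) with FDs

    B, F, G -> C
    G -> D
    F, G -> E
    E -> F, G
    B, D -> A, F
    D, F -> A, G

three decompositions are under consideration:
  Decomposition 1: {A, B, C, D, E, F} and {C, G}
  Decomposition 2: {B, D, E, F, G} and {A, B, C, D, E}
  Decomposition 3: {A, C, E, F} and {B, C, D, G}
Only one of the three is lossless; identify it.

Decomposition 1: common = {C}, closure = {C} → lossy.
Decomposition 2: common = {B, D, E}, closure = {A, B, C, D, E, F, G} → lossless.
Decomposition 3: common = {C}, closure = {C} → lossy.

Decomposition 2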